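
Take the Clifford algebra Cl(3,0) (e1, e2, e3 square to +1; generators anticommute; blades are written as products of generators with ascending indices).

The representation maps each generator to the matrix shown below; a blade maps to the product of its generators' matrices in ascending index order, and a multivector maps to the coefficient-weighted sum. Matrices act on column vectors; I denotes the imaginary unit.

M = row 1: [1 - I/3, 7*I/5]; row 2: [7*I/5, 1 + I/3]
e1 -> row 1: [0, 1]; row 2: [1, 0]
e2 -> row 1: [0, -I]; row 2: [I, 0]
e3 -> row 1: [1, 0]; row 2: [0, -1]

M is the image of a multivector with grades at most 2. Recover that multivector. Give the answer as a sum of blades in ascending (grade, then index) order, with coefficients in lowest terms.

Method: 1, rho(e1), rho(e2), rho(e3) form a trace-orthogonal basis of the 2x2 complex matrices (tr(X Y) = 2 if X = Y, else 0), so M = m0*1 + m1*rho(e1) + m2*rho(e2) + m3*rho(e3) with m0 = tr(M)/2 = 1, m1 = tr(M rho(e1))/2 = 7*I/5, m2 = tr(M rho(e2))/2 = 0, m3 = tr(M rho(e3))/2 = -I/3.
Multiplying table entries, the bivector images are rho(e1 e2) = I*rho(e3), rho(e1 e3) = -I*rho(e2), rho(e2 e3) = I*rho(e1); with real blade coefficients the real parts of m0..m3 are the coefficients of 1, e1, e2, e3 and the imaginary parts give the bivectors (e2 e3: Im m1, e1 e3: -Im m2, e1 e2: Im m3).
Answer: 1 - 1/3*e1 e2 + 7/5*e2 e3


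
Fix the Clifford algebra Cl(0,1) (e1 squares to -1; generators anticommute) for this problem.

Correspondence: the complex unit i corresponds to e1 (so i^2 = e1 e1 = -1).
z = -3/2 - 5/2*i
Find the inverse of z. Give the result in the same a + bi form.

In blades: z = -3/2 - 5/2*e1.
With qbar = -3/2 + 5/2*e1 (scalar fixed, mapped units negated), z qbar = 17/2 (the sum of squared coefficients), so z^-1 = qbar / (17/2) = -3/17 + 5/17*e1; translating back:
Answer: -3/17 + 5/17*i


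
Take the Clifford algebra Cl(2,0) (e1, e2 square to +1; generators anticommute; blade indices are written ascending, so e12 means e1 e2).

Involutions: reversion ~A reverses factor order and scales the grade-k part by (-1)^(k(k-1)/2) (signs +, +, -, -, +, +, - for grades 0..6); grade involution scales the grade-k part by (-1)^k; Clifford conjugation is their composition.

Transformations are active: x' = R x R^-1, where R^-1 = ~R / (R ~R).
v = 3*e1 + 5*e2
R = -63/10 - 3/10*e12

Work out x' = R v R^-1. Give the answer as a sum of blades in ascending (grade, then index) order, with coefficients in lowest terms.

~R = -63/10 + 3/10*e12, and R ~R = 1989/50, so R^-1 = ~R / (1989/50).
R v = -102/5*e1 - 153/5*e2
Answer: 45/13*e1 + 61/13*e2


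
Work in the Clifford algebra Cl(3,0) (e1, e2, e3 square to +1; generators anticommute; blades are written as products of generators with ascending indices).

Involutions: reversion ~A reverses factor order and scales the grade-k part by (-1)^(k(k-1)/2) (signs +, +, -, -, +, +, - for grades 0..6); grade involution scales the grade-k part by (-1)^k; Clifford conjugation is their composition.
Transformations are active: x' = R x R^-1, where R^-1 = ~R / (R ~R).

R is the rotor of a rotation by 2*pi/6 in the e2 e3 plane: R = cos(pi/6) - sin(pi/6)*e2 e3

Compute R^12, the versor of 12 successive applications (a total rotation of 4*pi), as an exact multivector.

Because a rotor carries half the rotation angle, composing 12 copies of this e2 e3-plane rotor multiplies the phase: 12*(pi/6) = 2*pi, hence R^12 = cos(2*pi) - sin(2*pi)*e2 e3.
cos(2*pi) = 1 and sin(2*pi) = 0, so R^12 = 1. The total rotation 4*pi is 2 full turns, so every vector returns to itself, yet the rotor is +1, back on the identity sheet (an even number of 2*pi turns).
Answer: 1


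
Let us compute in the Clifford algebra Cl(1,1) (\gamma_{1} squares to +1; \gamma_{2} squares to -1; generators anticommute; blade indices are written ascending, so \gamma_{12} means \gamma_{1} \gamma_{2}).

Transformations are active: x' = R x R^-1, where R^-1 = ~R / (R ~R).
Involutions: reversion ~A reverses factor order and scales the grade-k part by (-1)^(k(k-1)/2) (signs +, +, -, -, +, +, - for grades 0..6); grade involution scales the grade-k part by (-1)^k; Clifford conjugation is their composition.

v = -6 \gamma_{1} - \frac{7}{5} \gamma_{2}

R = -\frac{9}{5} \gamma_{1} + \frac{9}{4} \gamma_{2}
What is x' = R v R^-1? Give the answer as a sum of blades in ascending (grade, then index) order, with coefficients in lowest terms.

~R = -\frac{9}{5} \gamma_{1} + \frac{9}{4} \gamma_{2}, and R ~R = -\frac{729}{400}, so R^-1 = ~R / (-\frac{729}{400}).
R v = \frac{279}{20} + \frac{801}{50} \gamma_{12}
Answer: \frac{302}{9} \gamma_{1} - \frac{1487}{45} \gamma_{2}


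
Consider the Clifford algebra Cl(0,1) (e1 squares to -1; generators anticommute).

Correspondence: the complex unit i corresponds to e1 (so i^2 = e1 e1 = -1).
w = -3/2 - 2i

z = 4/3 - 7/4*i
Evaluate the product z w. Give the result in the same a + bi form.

In blades: z = 4/3 - 7/4*e1, w = -3/2 - 2*e1.
Distribute z over w term by term (generator squares from the signature, products reordered to ascending indices): (4/3)*w = -2 - 8/3*e1; (-7/4*e1)*w = -7/2 + 21/8*e1.
Sum: -11/2 - 1/24*e1; translating back through the correspondence:
Answer: -11/2 - 1/24*i


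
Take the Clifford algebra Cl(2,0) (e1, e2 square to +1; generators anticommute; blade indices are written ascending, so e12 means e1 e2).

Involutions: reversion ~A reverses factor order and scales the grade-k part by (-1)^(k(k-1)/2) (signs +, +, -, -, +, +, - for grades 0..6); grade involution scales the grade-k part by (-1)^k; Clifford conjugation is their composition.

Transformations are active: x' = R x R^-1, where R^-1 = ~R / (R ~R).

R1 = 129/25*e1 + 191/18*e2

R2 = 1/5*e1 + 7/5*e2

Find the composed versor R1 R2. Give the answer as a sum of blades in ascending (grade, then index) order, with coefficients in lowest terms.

Distribute over the terms of R1 (each basis-blade product reordered to ascending indices, repeated generators contracted through their squares):
(129/25*e1) R2 = 129/125 + 903/125*e12
(191/18*e2) R2 = 1337/90 - 191/90*e12
Summing the partial products and collecting blades:
Answer: 35747/2250 + 11479/2250*e12


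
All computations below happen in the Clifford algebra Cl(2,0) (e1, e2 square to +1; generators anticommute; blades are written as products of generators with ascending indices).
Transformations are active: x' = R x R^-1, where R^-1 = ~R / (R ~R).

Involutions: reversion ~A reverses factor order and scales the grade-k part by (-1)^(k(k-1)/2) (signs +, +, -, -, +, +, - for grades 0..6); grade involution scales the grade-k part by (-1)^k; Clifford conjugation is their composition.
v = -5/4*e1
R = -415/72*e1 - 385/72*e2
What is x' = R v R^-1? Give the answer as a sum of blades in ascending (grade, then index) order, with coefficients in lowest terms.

~R = -415/72*e1 - 385/72*e2, and R ~R = 160225/2592, so R^-1 = ~R / (160225/2592).
R v = 2075/288 - 1925/288*e1 e2
Answer: -600/6409*e1 - 31955/25636*e2


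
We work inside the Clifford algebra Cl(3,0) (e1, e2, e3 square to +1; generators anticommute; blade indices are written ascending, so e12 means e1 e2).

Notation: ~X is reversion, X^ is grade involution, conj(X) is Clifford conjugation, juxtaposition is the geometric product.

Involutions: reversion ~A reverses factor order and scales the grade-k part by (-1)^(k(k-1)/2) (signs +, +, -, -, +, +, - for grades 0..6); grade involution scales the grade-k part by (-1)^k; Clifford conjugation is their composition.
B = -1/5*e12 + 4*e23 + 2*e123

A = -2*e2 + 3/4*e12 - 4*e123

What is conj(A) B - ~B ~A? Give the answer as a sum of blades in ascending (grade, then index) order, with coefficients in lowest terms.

first term: 157/20 + 82/5*e1 + 87/10*e3 - 7*e13
second term: 163/20 + 78/5*e1 - 103/10*e3 - 7*e13
Answer: -3/10 + 4/5*e1 + 19*e3


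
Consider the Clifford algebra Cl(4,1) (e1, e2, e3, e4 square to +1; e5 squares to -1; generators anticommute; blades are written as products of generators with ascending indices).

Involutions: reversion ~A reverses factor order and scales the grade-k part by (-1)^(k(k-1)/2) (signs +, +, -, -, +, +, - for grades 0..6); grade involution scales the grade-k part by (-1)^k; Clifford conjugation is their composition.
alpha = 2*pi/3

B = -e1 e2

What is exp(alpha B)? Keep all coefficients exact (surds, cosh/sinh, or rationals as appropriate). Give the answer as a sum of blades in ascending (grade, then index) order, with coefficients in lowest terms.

B^2 = (-1)^2*(e1 e2)^2 = 1*(-1) = -1 (a basis 2-blade squares to minus the product of its generators' squares).
B^2 = -1 — the series telescopes trigonometrically here: l = 1, alpha*l = 2*pi/3, so exp(alpha B) = cos(2*pi/3) + (sin(2*pi/3)/1)*B = -1/2 + (sqrt(3)/2)*B.
Answer: -1/2 - sqrt(3)/2*e1 e2


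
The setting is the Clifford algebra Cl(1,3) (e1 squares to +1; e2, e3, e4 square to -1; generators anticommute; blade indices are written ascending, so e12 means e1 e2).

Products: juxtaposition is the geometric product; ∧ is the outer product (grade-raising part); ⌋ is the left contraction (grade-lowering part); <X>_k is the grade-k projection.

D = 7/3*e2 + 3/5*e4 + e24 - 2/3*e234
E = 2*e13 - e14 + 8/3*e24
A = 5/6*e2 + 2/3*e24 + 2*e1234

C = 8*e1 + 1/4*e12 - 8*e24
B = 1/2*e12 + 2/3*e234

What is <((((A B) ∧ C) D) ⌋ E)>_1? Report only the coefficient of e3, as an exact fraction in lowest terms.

step 1: 7/4*e1 + 4/9*e3 + 1/3*e14 + 4/9*e34
step 2: -32/9*e13 + 1/9*e123 - 14*e124 + 32/9*e134 + 32/9*e234 + 1/9*e1234
step 3: -64/27 + 376/27*e1 + 32/9*e3 + 1454/135*e12 + 1022/135*e13 - 880/27*e14 - 32/15*e23 - 224/27*e34 + 631/135*e123 + 64/27*e124 - 308/135*e134 + 1609/135*e1234
step 4: 716/15 + 64/9*e1 + 752/27*e3 - 376/27*e4 - 128/27*e13 + 64/27*e14 - 512/81*e24
step 5: 64/9*e1 + 752/27*e3 - 376/27*e4
Answer: 752/27


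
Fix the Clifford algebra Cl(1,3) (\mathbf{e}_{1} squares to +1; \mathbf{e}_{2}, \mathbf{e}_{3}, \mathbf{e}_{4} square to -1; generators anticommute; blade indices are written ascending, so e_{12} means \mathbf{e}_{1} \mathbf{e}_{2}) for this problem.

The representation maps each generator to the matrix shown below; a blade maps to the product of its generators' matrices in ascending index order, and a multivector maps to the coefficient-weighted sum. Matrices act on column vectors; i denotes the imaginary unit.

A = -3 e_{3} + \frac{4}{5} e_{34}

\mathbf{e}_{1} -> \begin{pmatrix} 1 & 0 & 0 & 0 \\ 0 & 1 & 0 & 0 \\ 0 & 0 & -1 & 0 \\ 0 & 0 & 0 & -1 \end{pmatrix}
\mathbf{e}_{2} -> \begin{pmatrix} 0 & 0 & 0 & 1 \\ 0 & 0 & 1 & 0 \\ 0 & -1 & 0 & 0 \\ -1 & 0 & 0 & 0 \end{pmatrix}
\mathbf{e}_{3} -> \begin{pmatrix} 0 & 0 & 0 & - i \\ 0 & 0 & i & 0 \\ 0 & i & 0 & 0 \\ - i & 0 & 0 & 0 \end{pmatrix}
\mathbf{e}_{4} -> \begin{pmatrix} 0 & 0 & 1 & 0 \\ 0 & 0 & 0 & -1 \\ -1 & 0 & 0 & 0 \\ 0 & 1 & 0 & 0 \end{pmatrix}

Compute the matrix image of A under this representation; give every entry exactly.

Bivector images (products of the table entries): rho(e_{34}) = rho(\mathbf{e}_{3})rho(\mathbf{e}_{4}) = \begin{pmatrix} 0 & - i & 0 & 0 \\ - i & 0 & 0 & 0 \\ 0 & 0 & 0 & - i \\ 0 & 0 & - i & 0 \end{pmatrix}.
M = (-3)*rho(e_{3}) + (\frac{4}{5})*rho(e_{34}), summed entrywise:
Answer: \begin{pmatrix} 0 & - \frac{4 i}{5} & 0 & 3 i \\ - \frac{4 i}{5} & 0 & - 3 i & 0 \\ 0 & - 3 i & 0 & - \frac{4 i}{5} \\ 3 i & 0 & - \frac{4 i}{5} & 0 \end{pmatrix}


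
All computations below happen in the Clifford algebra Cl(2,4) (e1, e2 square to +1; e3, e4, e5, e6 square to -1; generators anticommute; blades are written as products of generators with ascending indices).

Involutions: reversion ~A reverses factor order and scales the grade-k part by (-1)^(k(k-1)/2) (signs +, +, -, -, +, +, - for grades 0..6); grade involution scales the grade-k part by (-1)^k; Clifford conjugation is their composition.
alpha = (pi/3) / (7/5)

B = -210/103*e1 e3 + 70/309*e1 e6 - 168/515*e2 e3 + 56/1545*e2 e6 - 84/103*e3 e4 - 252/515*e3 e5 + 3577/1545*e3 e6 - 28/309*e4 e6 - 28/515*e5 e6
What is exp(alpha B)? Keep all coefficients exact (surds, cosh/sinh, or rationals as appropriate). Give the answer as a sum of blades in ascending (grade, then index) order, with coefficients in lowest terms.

B^2 term by term: the squares give (-210/103)^2*(e1 e3)^2 + (70/309)^2*(e1 e6)^2 + (-168/515)^2*(e2 e3)^2 + (56/1545)^2*(e2 e6)^2 + (-84/103)^2*(e3 e4)^2 + (-252/515)^2*(e3 e5)^2 + (3577/1545)^2*(e3 e6)^2 + (-28/309)^2*(e4 e6)^2 + (-28/515)^2*(e5 e6)^2 = 44100/10609*(+1) + 4900/95481*(+1) + 28224/265225*(+1) + 3136/2387025*(+1) + 7056/10609*(-1) + 63504/265225*(-1) + 12794929/2387025*(-1) + 784/95481*(-1) + 784/265225*(-1) = -49/25 (each basis 2-blade squares to minus the product of its generators' squares); cross terms between blades sharing an index anticommute and cancel; the commuting (index-disjoint) pairs give grade-4 terms 2*c*c'*(blade product), which cancel blade by blade — e1 e2 e3 e6: 1568/10609 - 1568/10609 = 0; e1 e3 e4 e6: 3920/10609 - 3920/10609 = 0; e1 e3 e5 e6: 2352/10609 - 2352/10609 = 0; e2 e3 e4 e6: 3136/53045 - 3136/53045 = 0; e2 e3 e5 e6: 9408/265225 - 9408/265225 = 0; e3 e4 e5 e6: 4704/53045 - 4704/53045 = 0 — confirming B is simple. So B^2 = -49/25.
B^2 = -49/25 — B^2 < 0, so the exponential closes trigonometrically: l = 7/5, alpha*l = pi/3, so exp(alpha B) = cos(pi/3) + (sin(pi/3)/(7/5))*B = 1/2 + (5*sqrt(3)/14)*B.
Answer: 1/2 - 75*sqrt(3)/103*e1 e3 + 25*sqrt(3)/309*e1 e6 - 12*sqrt(3)/103*e2 e3 + 4*sqrt(3)/309*e2 e6 - 30*sqrt(3)/103*e3 e4 - 18*sqrt(3)/103*e3 e5 + 511*sqrt(3)/618*e3 e6 - 10*sqrt(3)/309*e4 e6 - 2*sqrt(3)/103*e5 e6


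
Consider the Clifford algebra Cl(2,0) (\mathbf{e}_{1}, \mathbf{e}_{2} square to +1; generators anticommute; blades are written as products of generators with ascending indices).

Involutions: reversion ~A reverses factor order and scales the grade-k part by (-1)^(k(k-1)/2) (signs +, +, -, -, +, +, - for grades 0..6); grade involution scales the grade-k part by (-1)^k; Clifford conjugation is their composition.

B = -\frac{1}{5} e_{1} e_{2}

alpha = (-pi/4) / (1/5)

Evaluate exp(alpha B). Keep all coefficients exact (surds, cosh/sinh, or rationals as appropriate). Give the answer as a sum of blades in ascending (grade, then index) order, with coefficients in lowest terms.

B^2 = (-\frac{1}{5})^2*(e_{1} e_{2})^2 = \frac{1}{25}*(-1) = -\frac{1}{25} (a basis 2-blade squares to minus the product of its generators' squares).
B^2 = -\frac{1}{25} — B^2 < 0, so the exponential closes trigonometrically: l = \frac{1}{5}, alpha*l = - \frac{\pi}{4}, so exp(alpha B) = cos(- \frac{\pi}{4}) + (sin(- \frac{\pi}{4})/(\frac{1}{5}))*B = \frac{\sqrt{2}}{2} + (- \frac{5 \sqrt{2}}{2})*B.
Answer: \frac{\sqrt{2}}{2} + \frac{\sqrt{2}}{2} e_{1} e_{2}


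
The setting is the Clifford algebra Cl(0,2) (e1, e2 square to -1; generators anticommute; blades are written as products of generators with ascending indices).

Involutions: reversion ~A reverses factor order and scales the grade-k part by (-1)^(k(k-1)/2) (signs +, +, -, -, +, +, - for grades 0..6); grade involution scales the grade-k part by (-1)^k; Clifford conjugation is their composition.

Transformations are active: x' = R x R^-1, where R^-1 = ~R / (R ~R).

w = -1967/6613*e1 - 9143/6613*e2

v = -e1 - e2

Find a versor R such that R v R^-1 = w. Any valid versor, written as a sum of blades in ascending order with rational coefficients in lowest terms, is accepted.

Construction: equal norms (both -2) license R = v + w = -8580/6613*e1 - 15756/6613*e2 — nothing changes along that direction, while (v - w)/2 changes sign, so v maps onto w.
Answer: -8580/6613*e1 - 15756/6613*e2


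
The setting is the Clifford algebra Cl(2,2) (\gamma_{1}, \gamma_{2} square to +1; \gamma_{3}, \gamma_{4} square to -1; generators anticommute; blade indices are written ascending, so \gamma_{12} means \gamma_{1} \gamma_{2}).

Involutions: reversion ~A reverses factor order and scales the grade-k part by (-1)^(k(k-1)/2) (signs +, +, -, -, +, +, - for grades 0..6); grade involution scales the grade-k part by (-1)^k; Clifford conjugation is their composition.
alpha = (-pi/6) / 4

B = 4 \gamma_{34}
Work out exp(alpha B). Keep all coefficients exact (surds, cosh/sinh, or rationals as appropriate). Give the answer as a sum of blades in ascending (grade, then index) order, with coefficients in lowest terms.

B^2 = (4)^2*(\gamma_{34})^2 = 16*(-1) = -16 (a basis 2-blade squares to minus the product of its generators' squares).
B^2 = -16 — B^2 < 0, so the exponential closes trigonometrically: l = 4, alpha*l = - \frac{\pi}{6}, so exp(alpha B) = cos(- \frac{\pi}{6}) + (sin(- \frac{\pi}{6})/4)*B = \frac{\sqrt{3}}{2} + (- \frac{1}{8})*B.
Answer: \frac{\sqrt{3}}{2} - \frac{1}{2} \gamma_{34}


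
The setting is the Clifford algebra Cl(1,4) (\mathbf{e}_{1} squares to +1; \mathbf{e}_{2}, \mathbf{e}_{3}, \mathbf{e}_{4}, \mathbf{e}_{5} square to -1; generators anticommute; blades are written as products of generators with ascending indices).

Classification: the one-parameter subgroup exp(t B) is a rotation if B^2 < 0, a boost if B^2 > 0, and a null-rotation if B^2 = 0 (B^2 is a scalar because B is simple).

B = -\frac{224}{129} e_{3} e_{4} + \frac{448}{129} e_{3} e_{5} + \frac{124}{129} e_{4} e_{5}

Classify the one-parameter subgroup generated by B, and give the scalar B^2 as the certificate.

B^2 term by term: the squares give (-\frac{224}{129})^2*(e_{3} e_{4})^2 + (\frac{448}{129})^2*(e_{3} e_{5})^2 + (\frac{124}{129})^2*(e_{4} e_{5})^2 = \frac{50176}{16641}*(-1) + \frac{200704}{16641}*(-1) + \frac{15376}{16641}*(-1) = -16 (each basis 2-blade squares to minus the product of its generators' squares); cross terms between blades sharing an index anticommute and cancel. So B^2 = -16.
Answer: rotation, certificate B^2 = -16. One invariant decides it: the square -16 survives every conjugation, and its sign is exactly the classification.


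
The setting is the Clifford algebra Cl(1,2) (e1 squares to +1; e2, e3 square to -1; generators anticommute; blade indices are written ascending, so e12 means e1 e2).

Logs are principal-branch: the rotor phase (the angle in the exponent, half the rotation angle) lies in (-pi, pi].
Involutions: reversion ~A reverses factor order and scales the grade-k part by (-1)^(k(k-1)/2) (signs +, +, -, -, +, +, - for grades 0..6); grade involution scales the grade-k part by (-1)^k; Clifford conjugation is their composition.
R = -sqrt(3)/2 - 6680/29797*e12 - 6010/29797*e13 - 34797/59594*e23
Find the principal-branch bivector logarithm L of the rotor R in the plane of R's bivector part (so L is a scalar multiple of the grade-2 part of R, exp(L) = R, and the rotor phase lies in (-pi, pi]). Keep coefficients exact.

The scalar part of R is -sqrt(3)/2, and that scalar determines the rotor phase on the principal branch; recovering the unit plane as bivector-part over sine of the phase gives L = phase * plane.
Concretely: cos(phase) = -sqrt(3)/2 gives phase = ±5*pi/6, and since phase/sin(phase) is even the sign is immaterial: L = (phase/sin(phase)) * <R>_2 = (5*pi/3) * <R>_2.
Answer: -33400*pi/89391*e12 - 30050*pi/89391*e13 - 57995*pi/59594*e23


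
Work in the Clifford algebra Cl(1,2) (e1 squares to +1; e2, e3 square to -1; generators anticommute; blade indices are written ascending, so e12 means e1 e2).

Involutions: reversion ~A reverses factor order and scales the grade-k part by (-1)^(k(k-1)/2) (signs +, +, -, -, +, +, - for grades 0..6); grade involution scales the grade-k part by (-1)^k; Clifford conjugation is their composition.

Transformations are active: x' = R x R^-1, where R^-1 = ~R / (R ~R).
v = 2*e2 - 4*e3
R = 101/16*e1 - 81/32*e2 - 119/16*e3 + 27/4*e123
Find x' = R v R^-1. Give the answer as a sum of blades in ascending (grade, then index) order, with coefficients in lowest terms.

~R = 101/16*e1 - 81/32*e2 - 119/16*e3 - 27/4*e123, and R ~R = 24255/1024, so R^-1 = ~R / (24255/1024).
R v = -395/16 + 317/8*e12 - 47/4*e13 + 25*e23
Answer: 5288/4851*e1 - 838/245*e2 - 74716/24255*e3


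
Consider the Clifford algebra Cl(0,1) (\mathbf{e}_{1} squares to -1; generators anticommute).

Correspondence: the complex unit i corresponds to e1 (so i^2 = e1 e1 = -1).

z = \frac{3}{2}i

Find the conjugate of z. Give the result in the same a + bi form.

In blades: z = \frac{3}{2} e_{1}.
Conjugation here is Clifford conjugation: the scalar is fixed and the grade-1 and grade-2 blades all flip sign, giving -\frac{3}{2} e_{1}; translating back:
Answer: -\frac{3}{2}i


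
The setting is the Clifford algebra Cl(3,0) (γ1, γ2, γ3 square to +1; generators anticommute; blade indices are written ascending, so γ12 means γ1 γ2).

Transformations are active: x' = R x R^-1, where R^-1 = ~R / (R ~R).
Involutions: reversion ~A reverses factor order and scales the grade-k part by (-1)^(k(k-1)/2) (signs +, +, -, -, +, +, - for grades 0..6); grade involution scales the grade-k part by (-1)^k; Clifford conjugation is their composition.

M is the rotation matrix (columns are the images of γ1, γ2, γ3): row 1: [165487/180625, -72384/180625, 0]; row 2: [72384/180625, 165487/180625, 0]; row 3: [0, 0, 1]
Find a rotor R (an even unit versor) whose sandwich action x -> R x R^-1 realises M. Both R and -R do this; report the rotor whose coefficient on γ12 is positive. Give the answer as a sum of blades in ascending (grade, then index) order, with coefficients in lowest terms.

Method: write R = a + b12*γ12 + b13*γ13 + b23*γ23 with a^2 + b12^2 + b13^2 + b23^2 = 1 (so R^-1 = ~R). Expanding the columns R e_j ~R gives tr M = 4a^2 - 1 and, from the antisymmetric part, M21 - M12 = -4a*b12, M13 - M31 = 4a*b13, M32 - M23 = -4a*b23.
Here tr M = 511599/180625, so a^2 = (1 + tr M)/4 = 173056/180625 and a = ±416/425. Taking a = 416/425: M21 - M12 = 144768/180625, M13 - M31 = 0, M32 - M23 = 0, giving b12 = -87/425, b13 = 0, b23 = 0, i.e. R = 416/425 - 87/425*γ12.
Its γ12 coefficient is negative, so report the other preimage -R.
Answer: -416/425 + 87/425*γ12. Sheet selection: the two-to-one cover makes ±R indistinguishable at the matrix level (trace 511599/180625), so uniqueness comes from the required sign on γ12.


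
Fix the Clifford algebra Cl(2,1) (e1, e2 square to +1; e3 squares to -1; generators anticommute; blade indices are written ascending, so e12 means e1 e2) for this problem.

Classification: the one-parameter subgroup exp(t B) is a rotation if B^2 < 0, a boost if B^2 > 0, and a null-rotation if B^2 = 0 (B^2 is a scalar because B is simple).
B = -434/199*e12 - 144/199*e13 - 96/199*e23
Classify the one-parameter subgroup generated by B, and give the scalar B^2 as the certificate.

B^2 term by term: the squares give (-434/199)^2*(e12)^2 + (-144/199)^2*(e13)^2 + (-96/199)^2*(e23)^2 = 188356/39601*(-1) + 20736/39601*(+1) + 9216/39601*(+1) = -4 (each basis 2-blade squares to minus the product of its generators' squares); cross terms between blades sharing an index anticommute and cancel. So B^2 = -4.
Answer: rotation, certificate B^2 = -4. Because -4 is invariant under every versor sandwich, the classification follows from its sign alone.


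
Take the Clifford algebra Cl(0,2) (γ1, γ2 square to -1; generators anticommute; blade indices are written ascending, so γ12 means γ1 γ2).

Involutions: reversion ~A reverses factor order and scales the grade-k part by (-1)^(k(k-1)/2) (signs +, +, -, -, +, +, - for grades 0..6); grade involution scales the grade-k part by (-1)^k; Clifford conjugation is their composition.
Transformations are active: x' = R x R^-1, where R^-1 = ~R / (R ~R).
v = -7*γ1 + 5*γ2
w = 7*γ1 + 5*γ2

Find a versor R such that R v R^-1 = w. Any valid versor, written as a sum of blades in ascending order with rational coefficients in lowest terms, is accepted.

Here q(v) = q(w) = -74; the classical choice R = v + w = 10*γ2 then realises v -> w under the sandwich.
Answer: 10*γ2


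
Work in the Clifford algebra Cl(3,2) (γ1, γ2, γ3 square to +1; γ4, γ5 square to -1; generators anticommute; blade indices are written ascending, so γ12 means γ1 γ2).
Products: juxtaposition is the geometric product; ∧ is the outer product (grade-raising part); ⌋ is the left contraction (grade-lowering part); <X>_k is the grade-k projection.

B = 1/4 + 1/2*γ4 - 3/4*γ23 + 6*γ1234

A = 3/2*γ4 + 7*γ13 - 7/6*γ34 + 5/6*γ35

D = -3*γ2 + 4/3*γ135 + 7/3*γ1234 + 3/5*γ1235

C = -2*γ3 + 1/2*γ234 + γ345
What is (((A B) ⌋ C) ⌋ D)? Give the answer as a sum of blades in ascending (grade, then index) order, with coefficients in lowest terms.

step 1: -3/4 + 7/12*γ3 + 3/8*γ4 - 7/4*γ12 + 7/4*γ13 + 329/8*γ24 + 5/8*γ25 - 7/24*γ34 + 5/24*γ35 + 9*γ123 + 7/2*γ134 - 9/8*γ234 - 5/12*γ345 + 5*γ1245
step 2: -21/16 - 7/48*γ2 - 305/16*γ3 - 5/24*γ4 - 7/24*γ5 - 3/16*γ23 - 7/24*γ24 + 3/8*γ35 + 7/12*γ45 - 3/8*γ234 - 3/4*γ345
step 3: 7/16 + 11/8*γ1 + 63/16*γ2 + 9/40*γ12 + 77/72*γ13 + 7/16*γ14 + 6127/240*γ15 - 119/180*γ123 - 2135/48*γ124 - 183/16*γ125 + 49/144*γ134 - 133/80*γ135 - 49/16*γ1234 - 63/80*γ1235
Answer: 7/16 + 11/8*γ1 + 63/16*γ2 + 9/40*γ12 + 77/72*γ13 + 7/16*γ14 + 6127/240*γ15 - 119/180*γ123 - 2135/48*γ124 - 183/16*γ125 + 49/144*γ134 - 133/80*γ135 - 49/16*γ1234 - 63/80*γ1235


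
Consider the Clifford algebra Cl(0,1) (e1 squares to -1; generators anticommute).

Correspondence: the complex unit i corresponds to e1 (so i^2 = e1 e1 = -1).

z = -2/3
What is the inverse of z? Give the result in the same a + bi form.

In blades: z = -2/3.
With qbar = -2/3 (scalar fixed, mapped units negated), z qbar = 4/9 (the sum of squared coefficients), so z^-1 = qbar / (4/9) = -3/2; translating back:
Answer: -3/2


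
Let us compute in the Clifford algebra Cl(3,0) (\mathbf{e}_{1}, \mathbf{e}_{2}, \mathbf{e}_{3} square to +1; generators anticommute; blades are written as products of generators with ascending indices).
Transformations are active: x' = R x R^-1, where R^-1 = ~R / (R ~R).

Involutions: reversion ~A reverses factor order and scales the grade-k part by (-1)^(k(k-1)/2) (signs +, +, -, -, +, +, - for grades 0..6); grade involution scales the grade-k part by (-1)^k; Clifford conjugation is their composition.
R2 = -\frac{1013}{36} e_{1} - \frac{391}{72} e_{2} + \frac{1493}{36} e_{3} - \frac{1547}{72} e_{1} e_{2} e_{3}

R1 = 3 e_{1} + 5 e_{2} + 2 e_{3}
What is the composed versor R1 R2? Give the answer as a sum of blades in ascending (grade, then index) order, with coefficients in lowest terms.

Distribute over the terms of R1 (each basis-blade product reordered to ascending indices, repeated generators contracted through their squares):
(3 e_{1}) R2 = -\frac{1013}{12} - \frac{391}{24} e_{1} e_{2} + \frac{1493}{12} e_{1} e_{3} - \frac{1547}{24} e_{2} e_{3}
(5 e_{2}) R2 = -\frac{1955}{72} + \frac{5065}{36} e_{1} e_{2} + \frac{7735}{72} e_{1} e_{3} + \frac{7465}{36} e_{2} e_{3}
(2 e_{3}) R2 = \frac{1493}{18} - \frac{1547}{36} e_{1} e_{2} + \frac{1013}{18} e_{1} e_{3} + \frac{391}{36} e_{2} e_{3}
Summing the partial products and collecting blades:
Answer: -\frac{229}{8} + \frac{5863}{72} e_{1} e_{2} + \frac{2305}{8} e_{1} e_{3} + \frac{11071}{72} e_{2} e_{3}


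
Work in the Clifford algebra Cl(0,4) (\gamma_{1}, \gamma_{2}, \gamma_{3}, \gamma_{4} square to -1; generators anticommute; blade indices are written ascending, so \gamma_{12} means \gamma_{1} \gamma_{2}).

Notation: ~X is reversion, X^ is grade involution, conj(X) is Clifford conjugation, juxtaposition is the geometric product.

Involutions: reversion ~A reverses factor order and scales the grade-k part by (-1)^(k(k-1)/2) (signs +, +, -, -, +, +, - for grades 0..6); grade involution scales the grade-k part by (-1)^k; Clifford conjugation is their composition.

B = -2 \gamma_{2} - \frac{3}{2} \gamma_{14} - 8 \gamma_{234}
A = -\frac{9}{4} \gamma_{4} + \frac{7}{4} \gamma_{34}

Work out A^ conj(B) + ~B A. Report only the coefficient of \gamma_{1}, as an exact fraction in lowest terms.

first term: \frac{27}{8} \gamma_{1} + 14 \gamma_{2} - \frac{21}{8} \gamma_{13} + 18 \gamma_{23} - \frac{9}{2} \gamma_{24} + \frac{7}{2} \gamma_{234}
second term: \frac{27}{8} \gamma_{1} - 14 \gamma_{2} + \frac{21}{8} \gamma_{13} + 18 \gamma_{23} + \frac{9}{2} \gamma_{24} - \frac{7}{2} \gamma_{234}
Answer: \frac{27}{4}


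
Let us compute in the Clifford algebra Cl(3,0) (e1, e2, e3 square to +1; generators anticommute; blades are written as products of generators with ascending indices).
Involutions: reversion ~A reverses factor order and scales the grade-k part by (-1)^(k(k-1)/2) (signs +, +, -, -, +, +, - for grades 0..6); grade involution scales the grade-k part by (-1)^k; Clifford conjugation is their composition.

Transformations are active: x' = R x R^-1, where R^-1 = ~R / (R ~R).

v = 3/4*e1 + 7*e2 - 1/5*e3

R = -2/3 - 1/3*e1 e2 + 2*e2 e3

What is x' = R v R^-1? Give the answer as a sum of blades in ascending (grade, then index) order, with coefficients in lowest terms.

~R = -2/3 + 1/3*e1 e2 - 2*e2 e3, and R ~R = 41/9, so R^-1 = ~R / (41/9).
R v = -17/6*e1 - 289/60*e2 - 208/15*e3 + 47/30*e1 e2 e3
Answer: 1193/820*e1 - 1146/205*e2 + 826/205*e3


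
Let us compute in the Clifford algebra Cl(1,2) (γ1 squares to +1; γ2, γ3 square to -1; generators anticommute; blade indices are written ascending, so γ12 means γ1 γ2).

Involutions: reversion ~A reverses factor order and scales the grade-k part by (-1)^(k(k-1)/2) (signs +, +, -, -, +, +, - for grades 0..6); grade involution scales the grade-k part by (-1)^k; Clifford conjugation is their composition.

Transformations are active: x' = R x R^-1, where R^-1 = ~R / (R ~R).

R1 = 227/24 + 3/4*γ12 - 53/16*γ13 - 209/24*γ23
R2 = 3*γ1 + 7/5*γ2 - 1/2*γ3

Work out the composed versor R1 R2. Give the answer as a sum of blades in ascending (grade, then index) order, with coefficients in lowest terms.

Distribute over the terms of R2 (each basis-blade product reordered to ascending indices, repeated generators contracted through their squares):
R1 (3*γ1) = 227/8*γ1 - 9/4*γ2 + 159/16*γ3 - 209/8*γ123
R1 (7/5*γ2) = -21/20*γ1 + 1589/120*γ2 - 1463/120*γ3 + 371/80*γ123
R1 (-1/2*γ3) = -53/32*γ1 - 209/48*γ2 - 227/48*γ3 - 3/8*γ123
Summing the partial products and collecting blades:
Answer: 4107/160*γ1 + 531/80*γ2 - 419/60*γ3 - 1749/80*γ123


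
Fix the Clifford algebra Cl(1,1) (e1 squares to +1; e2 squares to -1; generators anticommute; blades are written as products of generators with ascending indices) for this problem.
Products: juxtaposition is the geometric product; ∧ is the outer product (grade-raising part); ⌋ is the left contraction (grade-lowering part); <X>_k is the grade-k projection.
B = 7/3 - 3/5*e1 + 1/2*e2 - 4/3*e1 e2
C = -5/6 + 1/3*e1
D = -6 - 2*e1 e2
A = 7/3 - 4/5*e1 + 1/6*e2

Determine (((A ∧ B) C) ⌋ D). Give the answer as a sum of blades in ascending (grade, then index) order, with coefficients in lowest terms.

step 1: 49/9 - 49/15*e1 + 14/9*e2 - 307/90*e1 e2
step 2: -1519/270 + 245/54*e1 - 43/270*e2 + 251/108*e1 e2
step 3: 7859/270 + 43/135*e1 - 245/27*e2 + 1519/135*e1 e2
Answer: 7859/270 + 43/135*e1 - 245/27*e2 + 1519/135*e1 e2


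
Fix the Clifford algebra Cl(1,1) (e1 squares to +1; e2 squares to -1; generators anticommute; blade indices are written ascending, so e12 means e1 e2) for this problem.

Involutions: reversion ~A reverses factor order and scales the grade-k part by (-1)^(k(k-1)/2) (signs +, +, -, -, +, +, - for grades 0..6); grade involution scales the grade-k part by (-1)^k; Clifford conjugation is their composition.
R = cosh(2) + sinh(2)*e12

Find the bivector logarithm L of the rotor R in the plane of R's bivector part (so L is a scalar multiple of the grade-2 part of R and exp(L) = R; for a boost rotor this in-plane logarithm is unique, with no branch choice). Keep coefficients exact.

The scalar part of R is cosh(2), which determines |rapidity| via cosh; the sign lives in the bivector part, and pairing them (bivector part over sinh of the rapidity = the plane) gives the unique in-plane L = rapidity * plane.
Concretely: cosh(rapidity) = cosh(2) gives rapidity = ±2, and since rapidity/sinh(rapidity) is even the sign is immaterial: L = (rapidity/sinh(rapidity)) * <R>_2 = (2/sinh(2)) * <R>_2.
Answer: 2*e12


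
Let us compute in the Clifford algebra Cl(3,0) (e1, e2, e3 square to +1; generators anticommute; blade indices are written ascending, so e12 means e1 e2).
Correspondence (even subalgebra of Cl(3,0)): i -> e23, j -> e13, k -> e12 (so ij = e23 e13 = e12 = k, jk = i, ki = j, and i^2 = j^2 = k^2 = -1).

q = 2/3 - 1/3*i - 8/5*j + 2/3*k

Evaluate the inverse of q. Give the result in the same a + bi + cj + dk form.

In blades: q = 2/3 + 2/3*e12 - 8/5*e13 - 1/3*e23.
With qbar = 2/3 - 2/3*e12 + 8/5*e13 + 1/3*e23 (scalar fixed, mapped units negated), q qbar = 89/25 (the sum of squared coefficients), so q^-1 = qbar / (89/25) = 50/267 - 50/267*e12 + 40/89*e13 + 25/267*e23; translating back:
Answer: 50/267 + 25/267*i + 40/89*j - 50/267*k


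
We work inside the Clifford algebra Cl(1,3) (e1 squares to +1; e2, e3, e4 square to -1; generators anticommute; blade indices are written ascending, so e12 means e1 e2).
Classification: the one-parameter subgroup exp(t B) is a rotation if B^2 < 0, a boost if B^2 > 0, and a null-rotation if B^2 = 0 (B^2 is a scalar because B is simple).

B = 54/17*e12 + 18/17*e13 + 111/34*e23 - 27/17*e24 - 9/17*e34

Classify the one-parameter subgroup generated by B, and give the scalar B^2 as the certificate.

B^2 term by term: the squares give (54/17)^2*(e12)^2 + (18/17)^2*(e13)^2 + (111/34)^2*(e23)^2 + (-27/17)^2*(e24)^2 + (-9/17)^2*(e34)^2 = 2916/289*(+1) + 324/289*(+1) + 12321/1156*(-1) + 729/289*(-1) + 81/289*(-1) = -9/4 (each basis 2-blade squares to minus the product of its generators' squares); cross terms between blades sharing an index anticommute and cancel; the commuting (index-disjoint) pairs give grade-4 terms 2*c*c'*(blade product), which cancel blade by blade — e1234: -972/289 + 972/289 = 0 — confirming B is simple. So B^2 = -9/4.
Answer: rotation, certificate B^2 = -9/4. The invariant at work: B^2 = -9/4 is unchanged by conjugation, hence its sign classifies the subgroup whatever basis B is written in.


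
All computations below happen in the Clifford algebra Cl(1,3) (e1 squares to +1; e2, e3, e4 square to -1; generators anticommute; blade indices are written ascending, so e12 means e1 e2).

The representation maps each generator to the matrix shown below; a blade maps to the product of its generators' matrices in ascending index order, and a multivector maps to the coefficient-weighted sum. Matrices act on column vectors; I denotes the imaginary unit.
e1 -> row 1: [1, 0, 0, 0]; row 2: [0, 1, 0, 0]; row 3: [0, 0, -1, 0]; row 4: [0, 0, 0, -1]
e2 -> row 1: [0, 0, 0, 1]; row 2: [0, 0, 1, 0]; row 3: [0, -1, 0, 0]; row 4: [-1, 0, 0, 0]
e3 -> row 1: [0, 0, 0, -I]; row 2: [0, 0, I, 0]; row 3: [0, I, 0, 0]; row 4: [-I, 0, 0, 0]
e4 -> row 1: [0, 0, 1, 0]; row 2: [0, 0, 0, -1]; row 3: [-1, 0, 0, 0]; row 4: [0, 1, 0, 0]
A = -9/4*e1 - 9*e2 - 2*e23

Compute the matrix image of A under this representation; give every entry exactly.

Bivector images (products of the table entries): rho(e23) = rho(e2)rho(e3) = row 1: [-I, 0, 0, 0]; row 2: [0, I, 0, 0]; row 3: [0, 0, -I, 0]; row 4: [0, 0, 0, I].
M = (-9/4)*rho(e1) + (-9)*rho(e2) + (-2)*rho(e23), summed entrywise:
Answer: row 1: [-9/4 + 2*I, 0, 0, -9]; row 2: [0, -9/4 - 2*I, -9, 0]; row 3: [0, 9, 9/4 + 2*I, 0]; row 4: [9, 0, 0, 9/4 - 2*I]


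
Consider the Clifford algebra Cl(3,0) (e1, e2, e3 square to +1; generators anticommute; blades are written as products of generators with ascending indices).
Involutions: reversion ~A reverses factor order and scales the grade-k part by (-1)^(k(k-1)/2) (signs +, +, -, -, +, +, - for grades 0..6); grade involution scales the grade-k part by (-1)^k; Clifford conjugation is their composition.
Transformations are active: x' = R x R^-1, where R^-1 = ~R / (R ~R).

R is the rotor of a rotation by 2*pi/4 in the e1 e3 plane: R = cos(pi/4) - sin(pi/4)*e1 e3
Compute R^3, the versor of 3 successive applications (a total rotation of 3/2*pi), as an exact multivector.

Because a rotor carries half the rotation angle, composing 3 copies of this e1 e3-plane rotor multiplies the phase: 3*(pi/4) = 3*pi/4, hence R^3 = cos(3*pi/4) - sin(3*pi/4)*e1 e3.
cos(3*pi/4) = -sqrt(2)/2 and sin(3*pi/4) = sqrt(2)/2, so R^3 = -sqrt(2)/2 - sqrt(2)/2*e1 e3. The net rotation is 3/2*pi; the rotor keeps the half-angle phase exactly.
Answer: -sqrt(2)/2 - sqrt(2)/2*e1 e3


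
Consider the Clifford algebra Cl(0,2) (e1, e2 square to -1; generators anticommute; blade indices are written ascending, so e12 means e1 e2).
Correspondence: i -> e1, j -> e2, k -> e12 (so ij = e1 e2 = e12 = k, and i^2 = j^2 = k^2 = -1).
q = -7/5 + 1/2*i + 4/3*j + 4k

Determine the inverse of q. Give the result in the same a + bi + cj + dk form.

In blades: q = -7/5 + 1/2*e1 + 4/3*e2 + 4*e12.
With qbar = -7/5 - 1/2*e1 - 4/3*e2 - 4*e12 (scalar fixed, mapped units negated), q qbar = 17989/900 (the sum of squared coefficients), so q^-1 = qbar / (17989/900) = -1260/17989 - 450/17989*e1 - 1200/17989*e2 - 3600/17989*e12; translating back:
Answer: -1260/17989 - 450/17989*i - 1200/17989*j - 3600/17989*k


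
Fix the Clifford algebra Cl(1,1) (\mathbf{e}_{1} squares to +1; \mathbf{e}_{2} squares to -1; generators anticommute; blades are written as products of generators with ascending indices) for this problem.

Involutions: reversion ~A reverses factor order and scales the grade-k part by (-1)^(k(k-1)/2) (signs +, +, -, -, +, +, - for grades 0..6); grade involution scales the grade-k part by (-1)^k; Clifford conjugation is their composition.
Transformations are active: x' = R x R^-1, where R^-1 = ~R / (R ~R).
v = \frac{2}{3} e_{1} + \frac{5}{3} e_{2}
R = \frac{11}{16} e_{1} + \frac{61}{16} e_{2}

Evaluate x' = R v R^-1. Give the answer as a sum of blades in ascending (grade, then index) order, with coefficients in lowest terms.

~R = \frac{11}{16} e_{1} + \frac{61}{16} e_{2}, and R ~R = -\frac{225}{16}, so R^-1 = ~R / (-\frac{225}{16}).
R v = -\frac{283}{48} - \frac{67}{48} e_{1} e_{2}
Answer: -\frac{487}{5400} e_{1} + \frac{8263}{5400} e_{2}


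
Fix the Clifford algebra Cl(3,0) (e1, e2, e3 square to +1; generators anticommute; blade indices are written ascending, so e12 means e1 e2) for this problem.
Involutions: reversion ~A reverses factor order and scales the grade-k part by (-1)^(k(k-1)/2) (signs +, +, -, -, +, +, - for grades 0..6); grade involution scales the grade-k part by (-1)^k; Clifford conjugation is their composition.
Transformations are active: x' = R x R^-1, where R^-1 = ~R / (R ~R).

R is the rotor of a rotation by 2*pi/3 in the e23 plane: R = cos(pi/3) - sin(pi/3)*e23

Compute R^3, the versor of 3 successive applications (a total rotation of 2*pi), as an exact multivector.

The rotor phase is half the rotation angle and phases add under composition, so 3 steps in the e23 plane accumulate phase 3*(pi/3) = pi: R^3 = cos(pi) - sin(pi)*e23.
cos(pi) = -1 and sin(pi) = 0, so R^3 = -1. The total rotation 2*pi is 1 full turn, so every vector returns to itself, yet the rotor is -1, on the OTHER sheet of the double cover (an odd number of 2*pi turns).
Answer: -1


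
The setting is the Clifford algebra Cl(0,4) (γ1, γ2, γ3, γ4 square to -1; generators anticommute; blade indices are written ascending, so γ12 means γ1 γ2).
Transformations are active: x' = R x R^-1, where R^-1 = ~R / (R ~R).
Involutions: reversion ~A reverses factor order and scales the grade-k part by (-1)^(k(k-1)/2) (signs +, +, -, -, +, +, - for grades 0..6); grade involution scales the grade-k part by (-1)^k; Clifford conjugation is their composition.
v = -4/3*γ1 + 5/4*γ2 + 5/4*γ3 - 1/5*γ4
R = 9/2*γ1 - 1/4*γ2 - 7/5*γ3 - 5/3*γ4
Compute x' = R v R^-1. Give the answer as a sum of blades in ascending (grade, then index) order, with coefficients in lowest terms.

~R = 9/2*γ1 - 1/4*γ2 - 7/5*γ3 - 5/3*γ4, and R ~R = -90181/3600, so R^-1 = ~R / (-90181/3600).
R v = 371/48 + 127/24*γ12 + 451/120*γ13 - 281/90*γ14 + 23/16*γ23 + 32/15*γ24 + 709/300*γ34
Answer: -55793/38649*γ1 - 56465/51532*γ2 - 19895/51532*γ3 + 79133/64415*γ4


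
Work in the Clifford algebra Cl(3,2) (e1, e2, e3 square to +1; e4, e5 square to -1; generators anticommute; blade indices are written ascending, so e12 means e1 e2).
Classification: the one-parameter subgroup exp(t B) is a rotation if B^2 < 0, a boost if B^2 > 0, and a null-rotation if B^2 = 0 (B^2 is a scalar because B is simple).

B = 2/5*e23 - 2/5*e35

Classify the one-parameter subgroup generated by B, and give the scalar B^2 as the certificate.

B^2 term by term: the squares give (2/5)^2*(e23)^2 + (-2/5)^2*(e35)^2 = 4/25*(-1) + 4/25*(+1) = 0 (each basis 2-blade squares to minus the product of its generators' squares); cross terms between blades sharing an index anticommute and cancel. So B^2 = 0.
Answer: null-rotation, certificate B^2 = 0. The invariant at work: B^2 = 0 is unchanged by conjugation, hence its sign classifies the subgroup whatever basis B is written in.
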